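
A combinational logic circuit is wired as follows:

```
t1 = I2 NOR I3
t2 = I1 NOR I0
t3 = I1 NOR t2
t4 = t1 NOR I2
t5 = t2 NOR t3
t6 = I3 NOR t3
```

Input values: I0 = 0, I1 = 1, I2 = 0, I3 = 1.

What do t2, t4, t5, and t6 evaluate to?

t2 = 0  t4 = 1  t5 = 1  t6 = 0

t1 = I2 NOR I3 = 0 NOR 1 = 0
t2 = I1 NOR I0 = 1 NOR 0 = 0
t3 = I1 NOR t2 = 1 NOR 0 = 0
t4 = t1 NOR I2 = 0 NOR 0 = 1
t5 = t2 NOR t3 = 0 NOR 0 = 1
t6 = I3 NOR t3 = 1 NOR 0 = 0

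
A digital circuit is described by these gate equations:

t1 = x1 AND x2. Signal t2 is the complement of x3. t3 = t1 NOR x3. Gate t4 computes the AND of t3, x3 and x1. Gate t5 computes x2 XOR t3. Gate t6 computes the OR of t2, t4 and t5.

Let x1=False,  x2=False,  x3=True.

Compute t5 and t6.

t5 = False, t6 = False

t1 = x1 AND x2 = False AND False = False
t2 = NOT x3 = NOT True = False
t3 = t1 NOR x3 = False NOR True = False
t4 = t3 AND x3 AND x1 = False AND True AND False = False
t5 = x2 XOR t3 = False XOR False = False
t6 = t2 OR t4 OR t5 = False OR False OR False = False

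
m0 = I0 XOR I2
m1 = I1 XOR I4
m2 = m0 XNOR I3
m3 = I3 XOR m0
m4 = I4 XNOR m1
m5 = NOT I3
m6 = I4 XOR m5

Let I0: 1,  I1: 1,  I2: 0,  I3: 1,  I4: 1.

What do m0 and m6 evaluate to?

m0 = I0 XOR I2 = 1 XOR 0 = 1
m5 = NOT I3 = NOT 1 = 0
m6 = I4 XOR m5 = 1 XOR 0 = 1

m0 = 1; m6 = 1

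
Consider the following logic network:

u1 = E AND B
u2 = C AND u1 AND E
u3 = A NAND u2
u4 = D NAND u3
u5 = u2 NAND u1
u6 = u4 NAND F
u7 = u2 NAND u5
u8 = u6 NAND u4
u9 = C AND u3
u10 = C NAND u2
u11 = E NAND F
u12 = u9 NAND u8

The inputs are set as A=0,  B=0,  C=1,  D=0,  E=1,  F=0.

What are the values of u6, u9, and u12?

u6 = 1; u9 = 1; u12 = 1

u1 = E AND B = 1 AND 0 = 0
u2 = C AND u1 AND E = 1 AND 0 AND 1 = 0
u3 = A NAND u2 = 0 NAND 0 = 1
u4 = D NAND u3 = 0 NAND 1 = 1
u6 = u4 NAND F = 1 NAND 0 = 1
u8 = u6 NAND u4 = 1 NAND 1 = 0
u9 = C AND u3 = 1 AND 1 = 1
u12 = u9 NAND u8 = 1 NAND 0 = 1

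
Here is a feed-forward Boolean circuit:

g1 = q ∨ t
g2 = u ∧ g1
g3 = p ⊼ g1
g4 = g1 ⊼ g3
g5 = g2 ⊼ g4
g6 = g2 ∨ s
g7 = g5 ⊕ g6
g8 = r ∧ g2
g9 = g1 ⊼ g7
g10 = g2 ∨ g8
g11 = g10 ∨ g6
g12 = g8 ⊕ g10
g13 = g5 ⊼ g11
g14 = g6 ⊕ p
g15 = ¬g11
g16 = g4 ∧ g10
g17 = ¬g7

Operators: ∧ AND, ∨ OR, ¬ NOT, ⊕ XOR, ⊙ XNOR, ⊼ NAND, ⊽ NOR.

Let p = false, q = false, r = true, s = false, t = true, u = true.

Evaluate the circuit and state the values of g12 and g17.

g1 = q OR t = false OR true = true
g2 = u AND g1 = true AND true = true
g3 = p NAND g1 = false NAND true = true
g4 = g1 NAND g3 = true NAND true = false
g5 = g2 NAND g4 = true NAND false = true
g6 = g2 OR s = true OR false = true
g7 = g5 XOR g6 = true XOR true = false
g8 = r AND g2 = true AND true = true
g10 = g2 OR g8 = true OR true = true
g12 = g8 XOR g10 = true XOR true = false
g17 = NOT g7 = NOT false = true

g12 = false, g17 = true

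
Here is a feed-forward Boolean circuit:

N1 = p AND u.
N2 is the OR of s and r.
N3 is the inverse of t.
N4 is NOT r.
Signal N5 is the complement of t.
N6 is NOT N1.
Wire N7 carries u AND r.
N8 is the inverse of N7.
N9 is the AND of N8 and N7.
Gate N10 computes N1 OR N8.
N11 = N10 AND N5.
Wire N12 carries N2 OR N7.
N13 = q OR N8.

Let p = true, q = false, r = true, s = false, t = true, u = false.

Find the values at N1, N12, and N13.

N1 = false; N12 = true; N13 = true

N1 = p AND u = true AND false = false
N2 = s OR r = false OR true = true
N7 = u AND r = false AND true = false
N8 = NOT N7 = NOT false = true
N12 = N2 OR N7 = true OR false = true
N13 = q OR N8 = false OR true = true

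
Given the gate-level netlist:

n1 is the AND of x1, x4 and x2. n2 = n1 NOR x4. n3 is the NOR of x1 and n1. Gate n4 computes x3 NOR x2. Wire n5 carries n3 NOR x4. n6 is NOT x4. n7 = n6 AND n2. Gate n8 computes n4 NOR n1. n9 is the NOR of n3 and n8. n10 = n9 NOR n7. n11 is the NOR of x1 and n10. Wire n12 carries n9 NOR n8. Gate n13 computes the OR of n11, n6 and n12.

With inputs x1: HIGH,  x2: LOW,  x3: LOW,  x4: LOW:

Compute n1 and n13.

n1 = LOW, n13 = HIGH

n1 = x1 AND x4 AND x2 = HIGH AND LOW AND LOW = LOW
n2 = n1 NOR x4 = LOW NOR LOW = HIGH
n3 = x1 NOR n1 = HIGH NOR LOW = LOW
n4 = x3 NOR x2 = LOW NOR LOW = HIGH
n6 = NOT x4 = NOT LOW = HIGH
n7 = n6 AND n2 = HIGH AND HIGH = HIGH
n8 = n4 NOR n1 = HIGH NOR LOW = LOW
n9 = n3 NOR n8 = LOW NOR LOW = HIGH
n10 = n9 NOR n7 = HIGH NOR HIGH = LOW
n11 = x1 NOR n10 = HIGH NOR LOW = LOW
n12 = n9 NOR n8 = HIGH NOR LOW = LOW
n13 = n11 OR n6 OR n12 = LOW OR HIGH OR LOW = HIGH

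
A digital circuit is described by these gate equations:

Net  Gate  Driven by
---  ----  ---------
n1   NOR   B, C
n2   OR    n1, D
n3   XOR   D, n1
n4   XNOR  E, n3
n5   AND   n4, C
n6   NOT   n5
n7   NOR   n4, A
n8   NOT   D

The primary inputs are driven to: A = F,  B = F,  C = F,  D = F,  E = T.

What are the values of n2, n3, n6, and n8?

n1 = B NOR C = F NOR F = T
n2 = n1 OR D = T OR F = T
n3 = D XOR n1 = F XOR T = T
n4 = E XNOR n3 = T XNOR T = T
n5 = n4 AND C = T AND F = F
n6 = NOT n5 = NOT F = T
n8 = NOT D = NOT F = T

n2 = T, n3 = T, n6 = T, n8 = T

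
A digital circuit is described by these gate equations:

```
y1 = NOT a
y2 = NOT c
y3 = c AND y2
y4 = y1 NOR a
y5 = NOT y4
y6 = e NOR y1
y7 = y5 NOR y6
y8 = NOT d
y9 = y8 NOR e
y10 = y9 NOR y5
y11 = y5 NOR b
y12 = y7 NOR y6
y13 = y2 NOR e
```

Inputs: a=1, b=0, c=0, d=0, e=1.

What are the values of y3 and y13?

y3 = 0; y13 = 0

y2 = NOT c = NOT 0 = 1
y3 = c AND y2 = 0 AND 1 = 0
y13 = y2 NOR e = 1 NOR 1 = 0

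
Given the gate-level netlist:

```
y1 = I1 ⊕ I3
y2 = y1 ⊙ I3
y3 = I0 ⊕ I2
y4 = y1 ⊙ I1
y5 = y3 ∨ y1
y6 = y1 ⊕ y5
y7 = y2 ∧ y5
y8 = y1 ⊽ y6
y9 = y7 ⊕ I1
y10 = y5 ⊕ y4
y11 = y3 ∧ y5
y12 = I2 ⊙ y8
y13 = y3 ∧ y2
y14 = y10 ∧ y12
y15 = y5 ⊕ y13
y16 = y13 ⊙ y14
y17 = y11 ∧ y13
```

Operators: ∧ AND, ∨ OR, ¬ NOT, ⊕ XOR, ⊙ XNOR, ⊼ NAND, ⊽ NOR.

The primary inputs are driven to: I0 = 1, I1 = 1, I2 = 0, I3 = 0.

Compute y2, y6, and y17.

y2 = 0  y6 = 0  y17 = 0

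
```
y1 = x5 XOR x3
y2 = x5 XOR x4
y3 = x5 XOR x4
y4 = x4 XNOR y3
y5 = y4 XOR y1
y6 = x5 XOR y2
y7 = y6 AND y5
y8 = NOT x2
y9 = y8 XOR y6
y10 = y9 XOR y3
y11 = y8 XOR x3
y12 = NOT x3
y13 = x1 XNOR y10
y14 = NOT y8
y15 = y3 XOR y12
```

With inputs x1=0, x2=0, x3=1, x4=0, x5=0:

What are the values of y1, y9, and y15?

y1 = 1  y9 = 1  y15 = 0

y1 = x5 XOR x3 = 0 XOR 1 = 1
y2 = x5 XOR x4 = 0 XOR 0 = 0
y3 = x5 XOR x4 = 0 XOR 0 = 0
y6 = x5 XOR y2 = 0 XOR 0 = 0
y8 = NOT x2 = NOT 0 = 1
y9 = y8 XOR y6 = 1 XOR 0 = 1
y12 = NOT x3 = NOT 1 = 0
y15 = y3 XOR y12 = 0 XOR 0 = 0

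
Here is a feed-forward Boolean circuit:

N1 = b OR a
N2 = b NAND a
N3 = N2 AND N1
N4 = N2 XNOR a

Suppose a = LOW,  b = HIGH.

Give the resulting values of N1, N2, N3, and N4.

N1 = HIGH, N2 = HIGH, N3 = HIGH, N4 = LOW

N1 = b OR a = HIGH OR LOW = HIGH
N2 = b NAND a = HIGH NAND LOW = HIGH
N3 = N2 AND N1 = HIGH AND HIGH = HIGH
N4 = N2 XNOR a = HIGH XNOR LOW = LOW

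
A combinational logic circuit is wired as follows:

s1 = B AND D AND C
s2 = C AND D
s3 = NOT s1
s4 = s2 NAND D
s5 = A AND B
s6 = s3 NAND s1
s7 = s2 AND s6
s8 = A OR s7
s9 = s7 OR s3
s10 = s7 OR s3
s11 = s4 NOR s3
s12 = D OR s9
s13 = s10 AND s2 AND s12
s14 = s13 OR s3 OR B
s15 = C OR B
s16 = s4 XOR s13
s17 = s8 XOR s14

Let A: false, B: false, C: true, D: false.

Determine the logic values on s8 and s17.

s8 = false, s17 = true

s1 = B AND D AND C = false AND false AND true = false
s2 = C AND D = true AND false = false
s3 = NOT s1 = NOT false = true
s6 = s3 NAND s1 = true NAND false = true
s7 = s2 AND s6 = false AND true = false
s8 = A OR s7 = false OR false = false
s9 = s7 OR s3 = false OR true = true
s10 = s7 OR s3 = false OR true = true
s12 = D OR s9 = false OR true = true
s13 = s10 AND s2 AND s12 = true AND false AND true = false
s14 = s13 OR s3 OR B = false OR true OR false = true
s17 = s8 XOR s14 = false XOR true = true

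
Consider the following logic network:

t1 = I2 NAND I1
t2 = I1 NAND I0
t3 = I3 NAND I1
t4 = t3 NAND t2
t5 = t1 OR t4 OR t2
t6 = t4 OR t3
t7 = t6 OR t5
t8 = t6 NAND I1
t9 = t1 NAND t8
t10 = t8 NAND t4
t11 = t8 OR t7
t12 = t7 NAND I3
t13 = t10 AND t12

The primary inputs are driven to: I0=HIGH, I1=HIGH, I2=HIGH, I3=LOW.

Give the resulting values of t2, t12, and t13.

t2 = LOW; t12 = HIGH; t13 = HIGH

t1 = I2 NAND I1 = HIGH NAND HIGH = LOW
t2 = I1 NAND I0 = HIGH NAND HIGH = LOW
t3 = I3 NAND I1 = LOW NAND HIGH = HIGH
t4 = t3 NAND t2 = HIGH NAND LOW = HIGH
t5 = t1 OR t4 OR t2 = LOW OR HIGH OR LOW = HIGH
t6 = t4 OR t3 = HIGH OR HIGH = HIGH
t7 = t6 OR t5 = HIGH OR HIGH = HIGH
t8 = t6 NAND I1 = HIGH NAND HIGH = LOW
t10 = t8 NAND t4 = LOW NAND HIGH = HIGH
t12 = t7 NAND I3 = HIGH NAND LOW = HIGH
t13 = t10 AND t12 = HIGH AND HIGH = HIGH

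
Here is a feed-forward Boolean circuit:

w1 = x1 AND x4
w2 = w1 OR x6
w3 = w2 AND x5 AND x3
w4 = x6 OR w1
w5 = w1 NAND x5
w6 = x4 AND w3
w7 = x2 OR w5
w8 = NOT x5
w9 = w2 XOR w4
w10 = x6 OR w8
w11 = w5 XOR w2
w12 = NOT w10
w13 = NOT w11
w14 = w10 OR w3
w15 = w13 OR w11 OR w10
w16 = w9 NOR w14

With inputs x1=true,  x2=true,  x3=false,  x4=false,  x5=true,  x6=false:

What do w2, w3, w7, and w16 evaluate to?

w1 = x1 AND x4 = true AND false = false
w2 = w1 OR x6 = false OR false = false
w3 = w2 AND x5 AND x3 = false AND true AND false = false
w4 = x6 OR w1 = false OR false = false
w5 = w1 NAND x5 = false NAND true = true
w7 = x2 OR w5 = true OR true = true
w8 = NOT x5 = NOT true = false
w9 = w2 XOR w4 = false XOR false = false
w10 = x6 OR w8 = false OR false = false
w14 = w10 OR w3 = false OR false = false
w16 = w9 NOR w14 = false NOR false = true

w2 = false, w3 = false, w7 = true, w16 = true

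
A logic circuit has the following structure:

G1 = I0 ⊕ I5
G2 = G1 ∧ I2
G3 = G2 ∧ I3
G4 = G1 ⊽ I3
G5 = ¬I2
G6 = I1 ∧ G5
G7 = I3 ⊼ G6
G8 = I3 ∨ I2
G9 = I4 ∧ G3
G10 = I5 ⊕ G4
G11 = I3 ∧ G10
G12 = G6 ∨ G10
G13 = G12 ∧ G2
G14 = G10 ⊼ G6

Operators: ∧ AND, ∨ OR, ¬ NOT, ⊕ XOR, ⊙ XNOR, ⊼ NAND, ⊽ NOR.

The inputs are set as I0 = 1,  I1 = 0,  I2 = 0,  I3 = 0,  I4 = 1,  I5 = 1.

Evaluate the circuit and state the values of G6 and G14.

G6 = 0  G14 = 1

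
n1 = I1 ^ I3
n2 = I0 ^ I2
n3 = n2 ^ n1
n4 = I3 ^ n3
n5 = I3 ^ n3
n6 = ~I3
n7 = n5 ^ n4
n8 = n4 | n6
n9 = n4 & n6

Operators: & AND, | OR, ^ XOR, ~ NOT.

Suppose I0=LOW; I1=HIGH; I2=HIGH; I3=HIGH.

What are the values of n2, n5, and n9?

n2 = HIGH; n5 = LOW; n9 = LOW

n1 = I1 XOR I3 = HIGH XOR HIGH = LOW
n2 = I0 XOR I2 = LOW XOR HIGH = HIGH
n3 = n2 XOR n1 = HIGH XOR LOW = HIGH
n4 = I3 XOR n3 = HIGH XOR HIGH = LOW
n5 = I3 XOR n3 = HIGH XOR HIGH = LOW
n6 = NOT I3 = NOT HIGH = LOW
n9 = n4 AND n6 = LOW AND LOW = LOW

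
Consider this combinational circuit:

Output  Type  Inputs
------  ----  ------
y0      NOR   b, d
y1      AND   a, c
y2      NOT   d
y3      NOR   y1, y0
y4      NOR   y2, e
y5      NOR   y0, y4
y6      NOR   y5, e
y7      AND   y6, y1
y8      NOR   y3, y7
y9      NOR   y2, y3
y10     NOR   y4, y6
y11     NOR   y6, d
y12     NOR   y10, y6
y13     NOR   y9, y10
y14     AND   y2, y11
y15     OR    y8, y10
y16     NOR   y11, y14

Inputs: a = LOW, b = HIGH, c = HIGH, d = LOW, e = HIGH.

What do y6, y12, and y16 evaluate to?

y6 = LOW, y12 = LOW, y16 = LOW

y0 = b NOR d = HIGH NOR LOW = LOW
y2 = NOT d = NOT LOW = HIGH
y4 = y2 NOR e = HIGH NOR HIGH = LOW
y5 = y0 NOR y4 = LOW NOR LOW = HIGH
y6 = y5 NOR e = HIGH NOR HIGH = LOW
y10 = y4 NOR y6 = LOW NOR LOW = HIGH
y11 = y6 NOR d = LOW NOR LOW = HIGH
y12 = y10 NOR y6 = HIGH NOR LOW = LOW
y14 = y2 AND y11 = HIGH AND HIGH = HIGH
y16 = y11 NOR y14 = HIGH NOR HIGH = LOW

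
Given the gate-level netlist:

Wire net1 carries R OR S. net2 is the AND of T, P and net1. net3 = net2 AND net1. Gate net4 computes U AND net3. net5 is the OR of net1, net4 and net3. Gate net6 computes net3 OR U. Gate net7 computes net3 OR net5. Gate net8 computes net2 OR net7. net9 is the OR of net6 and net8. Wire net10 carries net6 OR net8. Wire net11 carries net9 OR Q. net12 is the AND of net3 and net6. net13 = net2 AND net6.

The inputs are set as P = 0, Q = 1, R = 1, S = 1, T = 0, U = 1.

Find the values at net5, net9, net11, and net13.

net1 = R OR S = 1 OR 1 = 1
net2 = T AND P AND net1 = 0 AND 0 AND 1 = 0
net3 = net2 AND net1 = 0 AND 1 = 0
net4 = U AND net3 = 1 AND 0 = 0
net5 = net1 OR net4 OR net3 = 1 OR 0 OR 0 = 1
net6 = net3 OR U = 0 OR 1 = 1
net7 = net3 OR net5 = 0 OR 1 = 1
net8 = net2 OR net7 = 0 OR 1 = 1
net9 = net6 OR net8 = 1 OR 1 = 1
net11 = net9 OR Q = 1 OR 1 = 1
net13 = net2 AND net6 = 0 AND 1 = 0

net5 = 1; net9 = 1; net11 = 1; net13 = 0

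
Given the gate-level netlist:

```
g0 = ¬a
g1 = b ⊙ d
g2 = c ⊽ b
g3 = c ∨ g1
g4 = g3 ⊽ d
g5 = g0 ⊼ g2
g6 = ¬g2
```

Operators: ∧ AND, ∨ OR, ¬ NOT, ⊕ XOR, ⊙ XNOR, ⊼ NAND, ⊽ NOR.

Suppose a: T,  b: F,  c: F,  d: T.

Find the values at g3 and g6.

g1 = b XNOR d = F XNOR T = F
g2 = c NOR b = F NOR F = T
g3 = c OR g1 = F OR F = F
g6 = NOT g2 = NOT T = F

g3 = F, g6 = F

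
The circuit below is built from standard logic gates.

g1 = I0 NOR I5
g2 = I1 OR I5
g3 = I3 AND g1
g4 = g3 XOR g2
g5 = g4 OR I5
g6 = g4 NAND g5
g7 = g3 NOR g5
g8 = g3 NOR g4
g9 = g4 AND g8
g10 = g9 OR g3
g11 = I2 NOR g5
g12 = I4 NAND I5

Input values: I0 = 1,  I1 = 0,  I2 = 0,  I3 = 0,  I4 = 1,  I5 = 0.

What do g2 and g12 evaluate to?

g2 = 0, g12 = 1

g2 = I1 OR I5 = 0 OR 0 = 0
g12 = I4 NAND I5 = 1 NAND 0 = 1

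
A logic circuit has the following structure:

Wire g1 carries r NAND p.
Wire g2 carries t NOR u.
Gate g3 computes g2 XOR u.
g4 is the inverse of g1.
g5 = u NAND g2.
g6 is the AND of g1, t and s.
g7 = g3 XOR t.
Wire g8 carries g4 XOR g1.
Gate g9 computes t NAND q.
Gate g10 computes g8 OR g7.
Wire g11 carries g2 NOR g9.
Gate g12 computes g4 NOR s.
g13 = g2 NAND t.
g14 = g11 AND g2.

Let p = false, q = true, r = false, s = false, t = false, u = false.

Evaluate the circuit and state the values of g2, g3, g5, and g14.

g2 = t NOR u = false NOR false = true
g3 = g2 XOR u = true XOR false = true
g5 = u NAND g2 = false NAND true = true
g9 = t NAND q = false NAND true = true
g11 = g2 NOR g9 = true NOR true = false
g14 = g11 AND g2 = false AND true = false

g2 = true  g3 = true  g5 = true  g14 = false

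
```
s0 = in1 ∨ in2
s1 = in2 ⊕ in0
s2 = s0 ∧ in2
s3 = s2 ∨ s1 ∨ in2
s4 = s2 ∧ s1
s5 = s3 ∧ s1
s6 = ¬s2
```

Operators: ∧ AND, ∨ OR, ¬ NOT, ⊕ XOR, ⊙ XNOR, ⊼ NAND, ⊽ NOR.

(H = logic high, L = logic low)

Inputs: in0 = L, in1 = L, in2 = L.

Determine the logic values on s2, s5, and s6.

s2 = L, s5 = L, s6 = H

s0 = in1 OR in2 = L OR L = L
s1 = in2 XOR in0 = L XOR L = L
s2 = s0 AND in2 = L AND L = L
s3 = s2 OR s1 OR in2 = L OR L OR L = L
s5 = s3 AND s1 = L AND L = L
s6 = NOT s2 = NOT L = H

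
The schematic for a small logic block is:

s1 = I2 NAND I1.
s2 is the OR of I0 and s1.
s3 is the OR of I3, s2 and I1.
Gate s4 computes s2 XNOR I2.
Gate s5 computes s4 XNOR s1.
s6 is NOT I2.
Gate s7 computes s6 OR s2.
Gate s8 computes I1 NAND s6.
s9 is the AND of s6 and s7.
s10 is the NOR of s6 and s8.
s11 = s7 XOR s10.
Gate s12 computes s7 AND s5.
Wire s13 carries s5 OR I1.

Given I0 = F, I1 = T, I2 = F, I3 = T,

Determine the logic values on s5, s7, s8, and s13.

s1 = I2 NAND I1 = F NAND T = T
s2 = I0 OR s1 = F OR T = T
s4 = s2 XNOR I2 = T XNOR F = F
s5 = s4 XNOR s1 = F XNOR T = F
s6 = NOT I2 = NOT F = T
s7 = s6 OR s2 = T OR T = T
s8 = I1 NAND s6 = T NAND T = F
s13 = s5 OR I1 = F OR T = T

s5 = F; s7 = T; s8 = F; s13 = T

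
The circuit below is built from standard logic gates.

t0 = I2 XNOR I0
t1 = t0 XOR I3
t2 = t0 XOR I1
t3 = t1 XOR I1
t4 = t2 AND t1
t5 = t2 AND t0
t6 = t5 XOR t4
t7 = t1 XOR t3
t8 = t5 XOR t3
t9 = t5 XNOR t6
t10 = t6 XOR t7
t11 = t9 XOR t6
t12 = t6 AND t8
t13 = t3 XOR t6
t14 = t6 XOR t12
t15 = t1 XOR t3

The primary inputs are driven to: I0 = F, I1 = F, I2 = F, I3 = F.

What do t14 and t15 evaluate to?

t0 = I2 XNOR I0 = F XNOR F = T
t1 = t0 XOR I3 = T XOR F = T
t2 = t0 XOR I1 = T XOR F = T
t3 = t1 XOR I1 = T XOR F = T
t4 = t2 AND t1 = T AND T = T
t5 = t2 AND t0 = T AND T = T
t6 = t5 XOR t4 = T XOR T = F
t8 = t5 XOR t3 = T XOR T = F
t12 = t6 AND t8 = F AND F = F
t14 = t6 XOR t12 = F XOR F = F
t15 = t1 XOR t3 = T XOR T = F

t14 = F, t15 = F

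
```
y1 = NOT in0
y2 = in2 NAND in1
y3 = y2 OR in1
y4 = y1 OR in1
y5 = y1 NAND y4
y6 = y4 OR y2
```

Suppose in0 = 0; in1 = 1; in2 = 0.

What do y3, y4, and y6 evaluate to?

y1 = NOT in0 = NOT 0 = 1
y2 = in2 NAND in1 = 0 NAND 1 = 1
y3 = y2 OR in1 = 1 OR 1 = 1
y4 = y1 OR in1 = 1 OR 1 = 1
y6 = y4 OR y2 = 1 OR 1 = 1

y3 = 1; y4 = 1; y6 = 1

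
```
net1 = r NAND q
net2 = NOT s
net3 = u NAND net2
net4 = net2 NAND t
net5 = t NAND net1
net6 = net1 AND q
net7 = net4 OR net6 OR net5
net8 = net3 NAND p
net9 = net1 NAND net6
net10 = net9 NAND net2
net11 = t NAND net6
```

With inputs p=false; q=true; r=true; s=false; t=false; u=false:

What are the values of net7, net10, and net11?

net1 = r NAND q = true NAND true = false
net2 = NOT s = NOT false = true
net4 = net2 NAND t = true NAND false = true
net5 = t NAND net1 = false NAND false = true
net6 = net1 AND q = false AND true = false
net7 = net4 OR net6 OR net5 = true OR false OR true = true
net9 = net1 NAND net6 = false NAND false = true
net10 = net9 NAND net2 = true NAND true = false
net11 = t NAND net6 = false NAND false = true

net7 = true, net10 = false, net11 = true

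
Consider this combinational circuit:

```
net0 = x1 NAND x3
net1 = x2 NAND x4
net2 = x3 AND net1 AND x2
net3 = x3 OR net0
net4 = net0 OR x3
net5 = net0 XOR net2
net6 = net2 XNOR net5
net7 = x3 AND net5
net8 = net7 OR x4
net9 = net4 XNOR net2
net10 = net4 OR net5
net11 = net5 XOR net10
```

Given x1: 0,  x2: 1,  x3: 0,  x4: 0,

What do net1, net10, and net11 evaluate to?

net0 = x1 NAND x3 = 0 NAND 0 = 1
net1 = x2 NAND x4 = 1 NAND 0 = 1
net2 = x3 AND net1 AND x2 = 0 AND 1 AND 1 = 0
net4 = net0 OR x3 = 1 OR 0 = 1
net5 = net0 XOR net2 = 1 XOR 0 = 1
net10 = net4 OR net5 = 1 OR 1 = 1
net11 = net5 XOR net10 = 1 XOR 1 = 0

net1 = 1; net10 = 1; net11 = 0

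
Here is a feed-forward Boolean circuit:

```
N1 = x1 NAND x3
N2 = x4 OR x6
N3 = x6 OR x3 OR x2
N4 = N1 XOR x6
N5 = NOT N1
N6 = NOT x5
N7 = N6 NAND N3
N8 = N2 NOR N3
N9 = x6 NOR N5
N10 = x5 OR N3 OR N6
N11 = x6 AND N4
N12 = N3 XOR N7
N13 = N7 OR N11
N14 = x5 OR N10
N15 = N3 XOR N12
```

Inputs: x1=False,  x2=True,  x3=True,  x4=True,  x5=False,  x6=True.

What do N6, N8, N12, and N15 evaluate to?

N6 = True, N8 = False, N12 = True, N15 = False

N2 = x4 OR x6 = True OR True = True
N3 = x6 OR x3 OR x2 = True OR True OR True = True
N6 = NOT x5 = NOT False = True
N7 = N6 NAND N3 = True NAND True = False
N8 = N2 NOR N3 = True NOR True = False
N12 = N3 XOR N7 = True XOR False = True
N15 = N3 XOR N12 = True XOR True = False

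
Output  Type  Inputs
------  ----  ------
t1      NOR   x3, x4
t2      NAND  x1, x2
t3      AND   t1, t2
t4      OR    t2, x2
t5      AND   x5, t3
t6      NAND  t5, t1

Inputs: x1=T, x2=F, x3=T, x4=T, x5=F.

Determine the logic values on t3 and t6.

t3 = F, t6 = T

t1 = x3 NOR x4 = T NOR T = F
t2 = x1 NAND x2 = T NAND F = T
t3 = t1 AND t2 = F AND T = F
t5 = x5 AND t3 = F AND F = F
t6 = t5 NAND t1 = F NAND F = T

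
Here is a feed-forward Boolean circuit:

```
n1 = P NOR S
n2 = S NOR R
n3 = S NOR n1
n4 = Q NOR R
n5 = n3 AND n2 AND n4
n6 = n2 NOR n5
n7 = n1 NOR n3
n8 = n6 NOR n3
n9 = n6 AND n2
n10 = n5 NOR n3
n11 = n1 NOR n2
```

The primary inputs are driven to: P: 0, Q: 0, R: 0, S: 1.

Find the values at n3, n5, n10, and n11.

n3 = 0, n5 = 0, n10 = 1, n11 = 1

n1 = P NOR S = 0 NOR 1 = 0
n2 = S NOR R = 1 NOR 0 = 0
n3 = S NOR n1 = 1 NOR 0 = 0
n4 = Q NOR R = 0 NOR 0 = 1
n5 = n3 AND n2 AND n4 = 0 AND 0 AND 1 = 0
n10 = n5 NOR n3 = 0 NOR 0 = 1
n11 = n1 NOR n2 = 0 NOR 0 = 1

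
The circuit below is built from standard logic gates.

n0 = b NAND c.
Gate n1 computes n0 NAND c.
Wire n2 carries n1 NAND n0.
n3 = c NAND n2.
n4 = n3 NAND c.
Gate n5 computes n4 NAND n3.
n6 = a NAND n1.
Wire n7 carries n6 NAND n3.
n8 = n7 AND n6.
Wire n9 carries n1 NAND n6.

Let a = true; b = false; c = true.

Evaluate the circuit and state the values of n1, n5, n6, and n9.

n0 = b NAND c = false NAND true = true
n1 = n0 NAND c = true NAND true = false
n2 = n1 NAND n0 = false NAND true = true
n3 = c NAND n2 = true NAND true = false
n4 = n3 NAND c = false NAND true = true
n5 = n4 NAND n3 = true NAND false = true
n6 = a NAND n1 = true NAND false = true
n9 = n1 NAND n6 = false NAND true = true

n1 = false, n5 = true, n6 = true, n9 = true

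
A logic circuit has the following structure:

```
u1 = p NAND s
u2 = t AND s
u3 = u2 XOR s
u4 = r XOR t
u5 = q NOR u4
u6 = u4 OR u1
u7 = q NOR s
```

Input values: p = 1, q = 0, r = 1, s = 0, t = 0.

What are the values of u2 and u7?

u2 = 0; u7 = 1

u2 = t AND s = 0 AND 0 = 0
u7 = q NOR s = 0 NOR 0 = 1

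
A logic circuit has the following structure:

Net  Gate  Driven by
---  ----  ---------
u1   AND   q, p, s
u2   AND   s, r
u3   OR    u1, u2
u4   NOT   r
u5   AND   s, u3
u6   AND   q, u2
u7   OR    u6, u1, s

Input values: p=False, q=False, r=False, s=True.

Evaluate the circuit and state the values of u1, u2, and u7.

u1 = q AND p AND s = False AND False AND True = False
u2 = s AND r = True AND False = False
u6 = q AND u2 = False AND False = False
u7 = u6 OR u1 OR s = False OR False OR True = True

u1 = False, u2 = False, u7 = True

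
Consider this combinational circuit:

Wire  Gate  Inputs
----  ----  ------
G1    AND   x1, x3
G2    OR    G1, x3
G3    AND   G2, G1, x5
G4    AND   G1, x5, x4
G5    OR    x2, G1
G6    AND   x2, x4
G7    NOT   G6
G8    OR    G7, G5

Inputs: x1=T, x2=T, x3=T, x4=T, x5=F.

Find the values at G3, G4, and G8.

G1 = x1 AND x3 = T AND T = T
G2 = G1 OR x3 = T OR T = T
G3 = G2 AND G1 AND x5 = T AND T AND F = F
G4 = G1 AND x5 AND x4 = T AND F AND T = F
G5 = x2 OR G1 = T OR T = T
G6 = x2 AND x4 = T AND T = T
G7 = NOT G6 = NOT T = F
G8 = G7 OR G5 = F OR T = T

G3 = F  G4 = F  G8 = T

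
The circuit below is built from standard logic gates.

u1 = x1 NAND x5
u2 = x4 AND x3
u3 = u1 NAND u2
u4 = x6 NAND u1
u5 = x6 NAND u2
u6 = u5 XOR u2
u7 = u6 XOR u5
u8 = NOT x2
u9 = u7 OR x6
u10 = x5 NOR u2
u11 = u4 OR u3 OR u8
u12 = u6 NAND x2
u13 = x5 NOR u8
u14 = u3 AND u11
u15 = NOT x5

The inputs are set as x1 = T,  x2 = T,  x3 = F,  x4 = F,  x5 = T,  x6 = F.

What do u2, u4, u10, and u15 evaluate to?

u2 = F, u4 = T, u10 = F, u15 = F

u1 = x1 NAND x5 = T NAND T = F
u2 = x4 AND x3 = F AND F = F
u4 = x6 NAND u1 = F NAND F = T
u10 = x5 NOR u2 = T NOR F = F
u15 = NOT x5 = NOT T = F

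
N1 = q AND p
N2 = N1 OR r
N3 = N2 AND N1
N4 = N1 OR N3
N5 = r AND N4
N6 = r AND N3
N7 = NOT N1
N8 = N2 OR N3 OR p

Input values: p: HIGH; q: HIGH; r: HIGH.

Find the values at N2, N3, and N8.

N1 = q AND p = HIGH AND HIGH = HIGH
N2 = N1 OR r = HIGH OR HIGH = HIGH
N3 = N2 AND N1 = HIGH AND HIGH = HIGH
N8 = N2 OR N3 OR p = HIGH OR HIGH OR HIGH = HIGH

N2 = HIGH, N3 = HIGH, N8 = HIGH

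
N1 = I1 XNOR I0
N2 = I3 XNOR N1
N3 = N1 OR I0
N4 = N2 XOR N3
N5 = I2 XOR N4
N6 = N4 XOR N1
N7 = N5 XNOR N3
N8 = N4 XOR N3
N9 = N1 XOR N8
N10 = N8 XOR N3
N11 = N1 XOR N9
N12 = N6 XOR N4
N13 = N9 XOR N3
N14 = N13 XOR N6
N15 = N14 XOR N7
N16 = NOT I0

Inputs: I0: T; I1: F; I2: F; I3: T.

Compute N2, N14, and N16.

N2 = F; N14 = F; N16 = F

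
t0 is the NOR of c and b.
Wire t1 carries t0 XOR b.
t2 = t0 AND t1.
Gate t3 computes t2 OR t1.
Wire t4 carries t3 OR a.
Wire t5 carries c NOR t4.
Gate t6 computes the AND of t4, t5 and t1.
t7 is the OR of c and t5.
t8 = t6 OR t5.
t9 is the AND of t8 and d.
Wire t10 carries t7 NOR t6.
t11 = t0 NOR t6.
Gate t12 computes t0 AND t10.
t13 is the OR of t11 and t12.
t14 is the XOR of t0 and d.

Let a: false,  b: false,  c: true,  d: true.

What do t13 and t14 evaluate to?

t13 = true  t14 = true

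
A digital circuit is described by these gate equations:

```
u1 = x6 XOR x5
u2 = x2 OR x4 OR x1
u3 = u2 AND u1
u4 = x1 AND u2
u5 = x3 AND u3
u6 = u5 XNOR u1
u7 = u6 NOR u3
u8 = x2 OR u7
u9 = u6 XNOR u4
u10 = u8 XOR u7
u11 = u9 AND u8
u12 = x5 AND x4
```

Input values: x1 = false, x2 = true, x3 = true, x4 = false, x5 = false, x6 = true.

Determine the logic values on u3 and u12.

u1 = x6 XOR x5 = true XOR false = true
u2 = x2 OR x4 OR x1 = true OR false OR false = true
u3 = u2 AND u1 = true AND true = true
u12 = x5 AND x4 = false AND false = false

u3 = true  u12 = false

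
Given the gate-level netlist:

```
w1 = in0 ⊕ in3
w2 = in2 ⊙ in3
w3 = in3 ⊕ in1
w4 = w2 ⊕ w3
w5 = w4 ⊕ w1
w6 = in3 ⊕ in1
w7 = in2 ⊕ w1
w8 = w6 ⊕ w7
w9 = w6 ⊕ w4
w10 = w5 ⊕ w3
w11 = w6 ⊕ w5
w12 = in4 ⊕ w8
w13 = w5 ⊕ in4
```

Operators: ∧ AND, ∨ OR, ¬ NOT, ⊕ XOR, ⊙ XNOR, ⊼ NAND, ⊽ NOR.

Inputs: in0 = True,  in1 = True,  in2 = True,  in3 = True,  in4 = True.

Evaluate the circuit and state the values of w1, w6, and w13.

w1 = in0 XOR in3 = True XOR True = False
w2 = in2 XNOR in3 = True XNOR True = True
w3 = in3 XOR in1 = True XOR True = False
w4 = w2 XOR w3 = True XOR False = True
w5 = w4 XOR w1 = True XOR False = True
w6 = in3 XOR in1 = True XOR True = False
w13 = w5 XOR in4 = True XOR True = False

w1 = False, w6 = False, w13 = False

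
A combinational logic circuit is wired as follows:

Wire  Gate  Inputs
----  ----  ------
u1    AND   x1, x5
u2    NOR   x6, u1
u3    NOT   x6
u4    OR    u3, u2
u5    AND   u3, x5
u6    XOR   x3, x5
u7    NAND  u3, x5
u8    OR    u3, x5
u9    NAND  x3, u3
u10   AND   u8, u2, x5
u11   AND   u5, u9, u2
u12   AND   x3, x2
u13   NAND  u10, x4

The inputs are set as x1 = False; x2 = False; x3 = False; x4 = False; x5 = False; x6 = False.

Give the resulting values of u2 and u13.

u2 = True  u13 = True

u1 = x1 AND x5 = False AND False = False
u2 = x6 NOR u1 = False NOR False = True
u3 = NOT x6 = NOT False = True
u8 = u3 OR x5 = True OR False = True
u10 = u8 AND u2 AND x5 = True AND True AND False = False
u13 = u10 NAND x4 = False NAND False = True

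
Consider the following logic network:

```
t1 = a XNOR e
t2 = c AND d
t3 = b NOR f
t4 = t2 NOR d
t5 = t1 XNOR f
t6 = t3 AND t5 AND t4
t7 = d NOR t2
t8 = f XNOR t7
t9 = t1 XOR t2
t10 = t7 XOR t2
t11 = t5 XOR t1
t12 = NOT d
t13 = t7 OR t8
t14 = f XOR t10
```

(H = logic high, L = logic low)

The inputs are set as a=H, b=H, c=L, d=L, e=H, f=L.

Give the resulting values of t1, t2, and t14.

t1 = H, t2 = L, t14 = H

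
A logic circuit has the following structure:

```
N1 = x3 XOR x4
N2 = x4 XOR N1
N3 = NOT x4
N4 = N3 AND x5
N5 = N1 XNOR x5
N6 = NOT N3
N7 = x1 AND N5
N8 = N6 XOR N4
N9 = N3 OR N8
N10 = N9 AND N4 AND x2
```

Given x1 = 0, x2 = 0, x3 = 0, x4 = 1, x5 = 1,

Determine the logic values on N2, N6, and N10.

N1 = x3 XOR x4 = 0 XOR 1 = 1
N2 = x4 XOR N1 = 1 XOR 1 = 0
N3 = NOT x4 = NOT 1 = 0
N4 = N3 AND x5 = 0 AND 1 = 0
N6 = NOT N3 = NOT 0 = 1
N8 = N6 XOR N4 = 1 XOR 0 = 1
N9 = N3 OR N8 = 0 OR 1 = 1
N10 = N9 AND N4 AND x2 = 1 AND 0 AND 0 = 0

N2 = 0  N6 = 1  N10 = 0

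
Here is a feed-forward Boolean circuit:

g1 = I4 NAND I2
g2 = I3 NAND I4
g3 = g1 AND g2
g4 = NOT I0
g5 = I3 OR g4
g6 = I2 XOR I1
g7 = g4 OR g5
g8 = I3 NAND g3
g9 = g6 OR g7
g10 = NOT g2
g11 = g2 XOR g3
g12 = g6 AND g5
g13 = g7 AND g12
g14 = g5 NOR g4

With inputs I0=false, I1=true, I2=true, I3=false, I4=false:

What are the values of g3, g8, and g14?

g3 = true; g8 = true; g14 = false

g1 = I4 NAND I2 = false NAND true = true
g2 = I3 NAND I4 = false NAND false = true
g3 = g1 AND g2 = true AND true = true
g4 = NOT I0 = NOT false = true
g5 = I3 OR g4 = false OR true = true
g8 = I3 NAND g3 = false NAND true = true
g14 = g5 NOR g4 = true NOR true = false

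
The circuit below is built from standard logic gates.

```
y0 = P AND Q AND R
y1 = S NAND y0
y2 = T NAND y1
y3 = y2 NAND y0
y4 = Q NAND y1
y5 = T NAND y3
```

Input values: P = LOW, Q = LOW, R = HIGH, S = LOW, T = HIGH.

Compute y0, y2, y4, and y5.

y0 = LOW; y2 = LOW; y4 = HIGH; y5 = LOW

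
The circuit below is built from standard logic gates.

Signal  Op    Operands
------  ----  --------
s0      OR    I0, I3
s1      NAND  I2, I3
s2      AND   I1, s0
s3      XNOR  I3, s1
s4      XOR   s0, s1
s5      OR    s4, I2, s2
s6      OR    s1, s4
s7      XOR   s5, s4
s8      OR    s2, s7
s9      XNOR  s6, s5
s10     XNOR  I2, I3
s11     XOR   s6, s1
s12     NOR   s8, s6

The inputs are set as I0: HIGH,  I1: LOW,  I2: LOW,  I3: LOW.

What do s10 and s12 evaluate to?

s10 = HIGH, s12 = LOW

s0 = I0 OR I3 = HIGH OR LOW = HIGH
s1 = I2 NAND I3 = LOW NAND LOW = HIGH
s2 = I1 AND s0 = LOW AND HIGH = LOW
s4 = s0 XOR s1 = HIGH XOR HIGH = LOW
s5 = s4 OR I2 OR s2 = LOW OR LOW OR LOW = LOW
s6 = s1 OR s4 = HIGH OR LOW = HIGH
s7 = s5 XOR s4 = LOW XOR LOW = LOW
s8 = s2 OR s7 = LOW OR LOW = LOW
s10 = I2 XNOR I3 = LOW XNOR LOW = HIGH
s12 = s8 NOR s6 = LOW NOR HIGH = LOW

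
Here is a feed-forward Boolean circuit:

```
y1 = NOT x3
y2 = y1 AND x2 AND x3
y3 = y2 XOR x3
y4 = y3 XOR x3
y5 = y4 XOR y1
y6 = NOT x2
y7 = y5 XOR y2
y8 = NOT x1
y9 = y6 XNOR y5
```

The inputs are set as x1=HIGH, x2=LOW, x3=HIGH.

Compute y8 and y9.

y1 = NOT x3 = NOT HIGH = LOW
y2 = y1 AND x2 AND x3 = LOW AND LOW AND HIGH = LOW
y3 = y2 XOR x3 = LOW XOR HIGH = HIGH
y4 = y3 XOR x3 = HIGH XOR HIGH = LOW
y5 = y4 XOR y1 = LOW XOR LOW = LOW
y6 = NOT x2 = NOT LOW = HIGH
y8 = NOT x1 = NOT HIGH = LOW
y9 = y6 XNOR y5 = HIGH XNOR LOW = LOW

y8 = LOW; y9 = LOW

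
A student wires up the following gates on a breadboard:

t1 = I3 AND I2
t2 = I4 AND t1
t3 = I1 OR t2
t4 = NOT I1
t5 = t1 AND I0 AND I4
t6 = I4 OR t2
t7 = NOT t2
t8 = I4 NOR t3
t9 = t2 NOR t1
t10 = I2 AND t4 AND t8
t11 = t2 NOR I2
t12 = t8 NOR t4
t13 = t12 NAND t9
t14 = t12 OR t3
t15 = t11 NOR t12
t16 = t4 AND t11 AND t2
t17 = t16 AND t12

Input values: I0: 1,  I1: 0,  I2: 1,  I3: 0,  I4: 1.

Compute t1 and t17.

t1 = 0  t17 = 0

t1 = I3 AND I2 = 0 AND 1 = 0
t2 = I4 AND t1 = 1 AND 0 = 0
t3 = I1 OR t2 = 0 OR 0 = 0
t4 = NOT I1 = NOT 0 = 1
t8 = I4 NOR t3 = 1 NOR 0 = 0
t11 = t2 NOR I2 = 0 NOR 1 = 0
t12 = t8 NOR t4 = 0 NOR 1 = 0
t16 = t4 AND t11 AND t2 = 1 AND 0 AND 0 = 0
t17 = t16 AND t12 = 0 AND 0 = 0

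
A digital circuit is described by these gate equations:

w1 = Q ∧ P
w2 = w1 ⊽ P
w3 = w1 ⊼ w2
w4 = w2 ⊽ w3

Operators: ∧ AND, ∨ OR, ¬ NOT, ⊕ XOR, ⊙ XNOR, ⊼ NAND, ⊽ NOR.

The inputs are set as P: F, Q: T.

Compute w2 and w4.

w1 = Q AND P = T AND F = F
w2 = w1 NOR P = F NOR F = T
w3 = w1 NAND w2 = F NAND T = T
w4 = w2 NOR w3 = T NOR T = F

w2 = T  w4 = F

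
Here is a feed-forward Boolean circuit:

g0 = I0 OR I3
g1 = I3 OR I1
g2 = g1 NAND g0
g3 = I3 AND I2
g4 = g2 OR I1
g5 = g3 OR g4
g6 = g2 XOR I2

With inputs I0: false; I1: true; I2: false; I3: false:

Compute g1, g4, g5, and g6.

g1 = true; g4 = true; g5 = true; g6 = true

g0 = I0 OR I3 = false OR false = false
g1 = I3 OR I1 = false OR true = true
g2 = g1 NAND g0 = true NAND false = true
g3 = I3 AND I2 = false AND false = false
g4 = g2 OR I1 = true OR true = true
g5 = g3 OR g4 = false OR true = true
g6 = g2 XOR I2 = true XOR false = true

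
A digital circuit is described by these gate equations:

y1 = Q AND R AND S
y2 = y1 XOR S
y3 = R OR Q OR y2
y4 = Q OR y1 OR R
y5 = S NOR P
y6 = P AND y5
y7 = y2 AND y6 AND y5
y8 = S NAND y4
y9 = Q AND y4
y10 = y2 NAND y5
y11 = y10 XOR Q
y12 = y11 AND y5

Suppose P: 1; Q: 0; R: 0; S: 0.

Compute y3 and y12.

y3 = 0, y12 = 0

y1 = Q AND R AND S = 0 AND 0 AND 0 = 0
y2 = y1 XOR S = 0 XOR 0 = 0
y3 = R OR Q OR y2 = 0 OR 0 OR 0 = 0
y5 = S NOR P = 0 NOR 1 = 0
y10 = y2 NAND y5 = 0 NAND 0 = 1
y11 = y10 XOR Q = 1 XOR 0 = 1
y12 = y11 AND y5 = 1 AND 0 = 0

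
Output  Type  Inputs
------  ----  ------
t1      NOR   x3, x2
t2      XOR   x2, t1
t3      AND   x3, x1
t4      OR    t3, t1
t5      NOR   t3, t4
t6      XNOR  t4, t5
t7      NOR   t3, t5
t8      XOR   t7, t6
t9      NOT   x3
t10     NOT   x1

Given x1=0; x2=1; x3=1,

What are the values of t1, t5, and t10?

t1 = x3 NOR x2 = 1 NOR 1 = 0
t3 = x3 AND x1 = 1 AND 0 = 0
t4 = t3 OR t1 = 0 OR 0 = 0
t5 = t3 NOR t4 = 0 NOR 0 = 1
t10 = NOT x1 = NOT 0 = 1

t1 = 0, t5 = 1, t10 = 1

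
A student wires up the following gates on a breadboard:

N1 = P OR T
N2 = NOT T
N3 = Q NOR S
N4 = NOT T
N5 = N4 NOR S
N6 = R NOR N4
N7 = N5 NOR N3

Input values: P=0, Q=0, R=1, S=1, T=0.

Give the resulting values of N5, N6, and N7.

N3 = Q NOR S = 0 NOR 1 = 0
N4 = NOT T = NOT 0 = 1
N5 = N4 NOR S = 1 NOR 1 = 0
N6 = R NOR N4 = 1 NOR 1 = 0
N7 = N5 NOR N3 = 0 NOR 0 = 1

N5 = 0; N6 = 0; N7 = 1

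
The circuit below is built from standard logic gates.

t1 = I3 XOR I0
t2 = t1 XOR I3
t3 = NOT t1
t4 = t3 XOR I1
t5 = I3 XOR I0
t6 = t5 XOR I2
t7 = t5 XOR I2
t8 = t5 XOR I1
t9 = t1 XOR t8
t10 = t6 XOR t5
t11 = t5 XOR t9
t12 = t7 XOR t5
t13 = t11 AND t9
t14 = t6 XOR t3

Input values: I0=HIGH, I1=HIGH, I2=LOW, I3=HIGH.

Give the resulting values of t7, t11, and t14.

t7 = LOW  t11 = HIGH  t14 = HIGH

t1 = I3 XOR I0 = HIGH XOR HIGH = LOW
t3 = NOT t1 = NOT LOW = HIGH
t5 = I3 XOR I0 = HIGH XOR HIGH = LOW
t6 = t5 XOR I2 = LOW XOR LOW = LOW
t7 = t5 XOR I2 = LOW XOR LOW = LOW
t8 = t5 XOR I1 = LOW XOR HIGH = HIGH
t9 = t1 XOR t8 = LOW XOR HIGH = HIGH
t11 = t5 XOR t9 = LOW XOR HIGH = HIGH
t14 = t6 XOR t3 = LOW XOR HIGH = HIGH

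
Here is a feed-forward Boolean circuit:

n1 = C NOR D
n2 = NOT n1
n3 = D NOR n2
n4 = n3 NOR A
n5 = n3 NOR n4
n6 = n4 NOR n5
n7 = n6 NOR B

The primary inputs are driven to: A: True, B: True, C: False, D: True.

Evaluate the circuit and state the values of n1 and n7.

n1 = C NOR D = False NOR True = False
n2 = NOT n1 = NOT False = True
n3 = D NOR n2 = True NOR True = False
n4 = n3 NOR A = False NOR True = False
n5 = n3 NOR n4 = False NOR False = True
n6 = n4 NOR n5 = False NOR True = False
n7 = n6 NOR B = False NOR True = False

n1 = False  n7 = False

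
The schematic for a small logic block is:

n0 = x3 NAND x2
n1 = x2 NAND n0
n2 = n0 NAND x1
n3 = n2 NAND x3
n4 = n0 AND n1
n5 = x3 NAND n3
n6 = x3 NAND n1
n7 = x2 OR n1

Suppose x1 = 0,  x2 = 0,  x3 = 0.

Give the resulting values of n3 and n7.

n3 = 1  n7 = 1

n0 = x3 NAND x2 = 0 NAND 0 = 1
n1 = x2 NAND n0 = 0 NAND 1 = 1
n2 = n0 NAND x1 = 1 NAND 0 = 1
n3 = n2 NAND x3 = 1 NAND 0 = 1
n7 = x2 OR n1 = 0 OR 1 = 1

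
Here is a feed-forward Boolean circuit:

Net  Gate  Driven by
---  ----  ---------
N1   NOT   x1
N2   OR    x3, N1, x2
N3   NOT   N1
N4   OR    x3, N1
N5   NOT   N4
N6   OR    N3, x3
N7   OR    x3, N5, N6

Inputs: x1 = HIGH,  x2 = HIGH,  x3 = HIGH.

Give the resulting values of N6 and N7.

N6 = HIGH; N7 = HIGH

N1 = NOT x1 = NOT HIGH = LOW
N3 = NOT N1 = NOT LOW = HIGH
N4 = x3 OR N1 = HIGH OR LOW = HIGH
N5 = NOT N4 = NOT HIGH = LOW
N6 = N3 OR x3 = HIGH OR HIGH = HIGH
N7 = x3 OR N5 OR N6 = HIGH OR LOW OR HIGH = HIGH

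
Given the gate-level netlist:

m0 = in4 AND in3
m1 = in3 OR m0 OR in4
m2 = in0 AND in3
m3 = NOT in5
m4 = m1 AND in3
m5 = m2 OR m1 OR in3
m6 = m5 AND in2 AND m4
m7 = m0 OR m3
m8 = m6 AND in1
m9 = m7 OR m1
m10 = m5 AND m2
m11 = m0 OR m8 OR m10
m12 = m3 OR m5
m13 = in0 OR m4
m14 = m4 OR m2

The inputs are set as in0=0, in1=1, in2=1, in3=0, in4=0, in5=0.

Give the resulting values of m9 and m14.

m9 = 1  m14 = 0

m0 = in4 AND in3 = 0 AND 0 = 0
m1 = in3 OR m0 OR in4 = 0 OR 0 OR 0 = 0
m2 = in0 AND in3 = 0 AND 0 = 0
m3 = NOT in5 = NOT 0 = 1
m4 = m1 AND in3 = 0 AND 0 = 0
m7 = m0 OR m3 = 0 OR 1 = 1
m9 = m7 OR m1 = 1 OR 0 = 1
m14 = m4 OR m2 = 0 OR 0 = 0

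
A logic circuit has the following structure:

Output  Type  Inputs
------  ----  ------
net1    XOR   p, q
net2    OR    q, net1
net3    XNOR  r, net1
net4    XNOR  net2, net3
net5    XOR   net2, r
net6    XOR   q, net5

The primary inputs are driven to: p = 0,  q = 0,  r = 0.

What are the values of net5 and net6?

net1 = p XOR q = 0 XOR 0 = 0
net2 = q OR net1 = 0 OR 0 = 0
net5 = net2 XOR r = 0 XOR 0 = 0
net6 = q XOR net5 = 0 XOR 0 = 0

net5 = 0; net6 = 0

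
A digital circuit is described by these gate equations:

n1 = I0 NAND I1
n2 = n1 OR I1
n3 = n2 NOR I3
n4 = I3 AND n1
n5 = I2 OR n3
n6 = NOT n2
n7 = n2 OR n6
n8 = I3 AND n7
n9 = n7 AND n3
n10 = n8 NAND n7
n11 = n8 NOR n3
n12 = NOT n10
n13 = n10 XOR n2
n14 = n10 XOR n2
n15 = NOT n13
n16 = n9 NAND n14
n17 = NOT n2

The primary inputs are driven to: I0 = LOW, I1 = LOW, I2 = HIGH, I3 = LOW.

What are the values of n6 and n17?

n1 = I0 NAND I1 = LOW NAND LOW = HIGH
n2 = n1 OR I1 = HIGH OR LOW = HIGH
n6 = NOT n2 = NOT HIGH = LOW
n17 = NOT n2 = NOT HIGH = LOW

n6 = LOW; n17 = LOW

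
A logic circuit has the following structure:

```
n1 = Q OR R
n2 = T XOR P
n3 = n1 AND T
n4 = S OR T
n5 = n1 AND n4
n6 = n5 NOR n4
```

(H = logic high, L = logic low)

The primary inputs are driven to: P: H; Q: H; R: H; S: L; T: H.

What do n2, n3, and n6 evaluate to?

n1 = Q OR R = H OR H = H
n2 = T XOR P = H XOR H = L
n3 = n1 AND T = H AND H = H
n4 = S OR T = L OR H = H
n5 = n1 AND n4 = H AND H = H
n6 = n5 NOR n4 = H NOR H = L

n2 = L; n3 = H; n6 = L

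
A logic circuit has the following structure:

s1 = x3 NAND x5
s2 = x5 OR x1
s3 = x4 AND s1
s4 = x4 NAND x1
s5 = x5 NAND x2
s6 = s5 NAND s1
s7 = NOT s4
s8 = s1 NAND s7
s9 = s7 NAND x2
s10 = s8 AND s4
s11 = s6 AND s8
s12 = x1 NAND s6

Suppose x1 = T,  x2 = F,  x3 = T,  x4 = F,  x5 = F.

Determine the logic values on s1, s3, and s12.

s1 = x3 NAND x5 = T NAND F = T
s3 = x4 AND s1 = F AND T = F
s5 = x5 NAND x2 = F NAND F = T
s6 = s5 NAND s1 = T NAND T = F
s12 = x1 NAND s6 = T NAND F = T

s1 = T  s3 = F  s12 = T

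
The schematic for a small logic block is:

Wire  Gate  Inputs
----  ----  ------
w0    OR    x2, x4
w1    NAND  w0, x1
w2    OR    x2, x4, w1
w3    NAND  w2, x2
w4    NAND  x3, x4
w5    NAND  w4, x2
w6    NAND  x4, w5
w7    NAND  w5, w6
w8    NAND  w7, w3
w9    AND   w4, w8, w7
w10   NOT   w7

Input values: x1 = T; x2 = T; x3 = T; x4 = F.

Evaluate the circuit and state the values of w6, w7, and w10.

w4 = x3 NAND x4 = T NAND F = T
w5 = w4 NAND x2 = T NAND T = F
w6 = x4 NAND w5 = F NAND F = T
w7 = w5 NAND w6 = F NAND T = T
w10 = NOT w7 = NOT T = F

w6 = T  w7 = T  w10 = F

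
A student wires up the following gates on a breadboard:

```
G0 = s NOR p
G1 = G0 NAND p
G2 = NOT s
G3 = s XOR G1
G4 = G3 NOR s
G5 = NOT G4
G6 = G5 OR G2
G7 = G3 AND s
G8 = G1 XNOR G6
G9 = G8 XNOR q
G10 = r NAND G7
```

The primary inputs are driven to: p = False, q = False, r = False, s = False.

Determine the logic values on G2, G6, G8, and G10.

G0 = s NOR p = False NOR False = True
G1 = G0 NAND p = True NAND False = True
G2 = NOT s = NOT False = True
G3 = s XOR G1 = False XOR True = True
G4 = G3 NOR s = True NOR False = False
G5 = NOT G4 = NOT False = True
G6 = G5 OR G2 = True OR True = True
G7 = G3 AND s = True AND False = False
G8 = G1 XNOR G6 = True XNOR True = True
G10 = r NAND G7 = False NAND False = True

G2 = True; G6 = True; G8 = True; G10 = True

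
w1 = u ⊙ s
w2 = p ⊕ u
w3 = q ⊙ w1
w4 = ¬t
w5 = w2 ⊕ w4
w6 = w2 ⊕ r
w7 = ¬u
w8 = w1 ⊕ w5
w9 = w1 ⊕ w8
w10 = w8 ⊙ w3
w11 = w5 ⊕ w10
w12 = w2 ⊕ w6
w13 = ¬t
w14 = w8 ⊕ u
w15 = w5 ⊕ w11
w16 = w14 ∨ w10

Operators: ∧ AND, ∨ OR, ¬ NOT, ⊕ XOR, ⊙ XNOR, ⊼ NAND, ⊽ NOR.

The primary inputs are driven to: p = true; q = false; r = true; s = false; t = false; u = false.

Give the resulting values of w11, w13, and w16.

w11 = false  w13 = true  w16 = true

w1 = u XNOR s = false XNOR false = true
w2 = p XOR u = true XOR false = true
w3 = q XNOR w1 = false XNOR true = false
w4 = NOT t = NOT false = true
w5 = w2 XOR w4 = true XOR true = false
w8 = w1 XOR w5 = true XOR false = true
w10 = w8 XNOR w3 = true XNOR false = false
w11 = w5 XOR w10 = false XOR false = false
w13 = NOT t = NOT false = true
w14 = w8 XOR u = true XOR false = true
w16 = w14 OR w10 = true OR false = true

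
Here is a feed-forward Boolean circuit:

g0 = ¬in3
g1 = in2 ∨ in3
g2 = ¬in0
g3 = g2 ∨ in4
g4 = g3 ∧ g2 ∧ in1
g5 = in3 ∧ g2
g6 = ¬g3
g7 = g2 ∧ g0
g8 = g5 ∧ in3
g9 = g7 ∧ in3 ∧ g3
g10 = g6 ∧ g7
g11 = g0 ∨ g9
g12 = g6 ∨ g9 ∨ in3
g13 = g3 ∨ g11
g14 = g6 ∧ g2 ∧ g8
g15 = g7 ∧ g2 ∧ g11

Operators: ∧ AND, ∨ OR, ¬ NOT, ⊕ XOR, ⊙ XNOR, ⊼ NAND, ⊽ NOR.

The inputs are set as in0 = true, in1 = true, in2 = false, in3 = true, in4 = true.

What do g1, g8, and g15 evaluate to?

g0 = NOT in3 = NOT true = false
g1 = in2 OR in3 = false OR true = true
g2 = NOT in0 = NOT true = false
g3 = g2 OR in4 = false OR true = true
g5 = in3 AND g2 = true AND false = false
g7 = g2 AND g0 = false AND false = false
g8 = g5 AND in3 = false AND true = false
g9 = g7 AND in3 AND g3 = false AND true AND true = false
g11 = g0 OR g9 = false OR false = false
g15 = g7 AND g2 AND g11 = false AND false AND false = false

g1 = true, g8 = false, g15 = false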